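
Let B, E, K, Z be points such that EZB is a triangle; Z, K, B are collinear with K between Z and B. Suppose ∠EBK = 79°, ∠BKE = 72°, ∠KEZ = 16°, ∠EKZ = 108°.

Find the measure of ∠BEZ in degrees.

1. ∠EBZ = 79°  [K on ray BZ]
2. ∠EZK = 56°  [△EZK]
3. ∠BZE = 56°  [K on ray ZB]
4. ∠BEZ = 45°  [△EZB]

∠BEZ = 45°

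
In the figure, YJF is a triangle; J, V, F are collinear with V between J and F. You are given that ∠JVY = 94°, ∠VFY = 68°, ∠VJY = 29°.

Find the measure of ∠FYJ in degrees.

∠FYJ = 83°

1. ∠JFY = 68°  [V on ray FJ]
2. ∠FJY = 29°  [V on ray JF]
3. ∠FYJ = 83°  [△YJF]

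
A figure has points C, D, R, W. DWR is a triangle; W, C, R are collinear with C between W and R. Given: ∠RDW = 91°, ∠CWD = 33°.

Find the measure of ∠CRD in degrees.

1. ∠DWR = 33°  [C on ray WR]
2. ∠DRW = 56°  [△DWR]
3. ∠CRD = 56°  [C on ray RW]

∠CRD = 56°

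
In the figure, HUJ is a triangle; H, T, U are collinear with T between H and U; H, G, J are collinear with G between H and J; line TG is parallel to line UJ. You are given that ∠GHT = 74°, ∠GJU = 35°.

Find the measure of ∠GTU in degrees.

∠GTU = 109°

1. ∠JHU = 74°  [T on HU, G on HJ]
2. ∠HJU = 35°  [G on ray JH]
3. ∠HUJ = 71°  [△HUJ]
4. ∠GTH = 71°  [TG∥UJ, corresponding at T]
5. ∠GTU = 109°  [linear pair at T on HU]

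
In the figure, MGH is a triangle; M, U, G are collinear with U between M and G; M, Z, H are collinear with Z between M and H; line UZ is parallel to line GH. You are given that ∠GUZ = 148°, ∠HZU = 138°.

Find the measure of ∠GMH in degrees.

1. ∠MUZ = 32°  [linear pair at U on MG]
2. ∠MZU = 42°  [linear pair at Z on MH]
3. ∠UMZ = 106°  [△MUZ]
4. ∠GMH = 106°  [U on MG, Z on MH]

∠GMH = 106°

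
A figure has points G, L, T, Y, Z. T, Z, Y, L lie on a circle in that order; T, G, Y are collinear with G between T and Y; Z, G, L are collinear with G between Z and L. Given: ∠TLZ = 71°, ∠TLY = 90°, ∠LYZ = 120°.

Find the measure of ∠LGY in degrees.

1. ∠TYZ = 71°  [same arc TZ]
2. ∠TZY = 90°  [cyclic TZYL, opposite ∠Z+∠L]
3. ∠LTZ = 60°  [cyclic TZYL, opposite ∠T+∠Y]
4. ∠YTZ = 19°  [△TZY]
5. ∠LZT = 49°  [△TZL]
6. ∠YLZ = 19°  [same arc ZY]
7. ∠LYT = 49°  [same arc TL]
8. ∠LGY = 112°  [△YGL]

∠LGY = 112°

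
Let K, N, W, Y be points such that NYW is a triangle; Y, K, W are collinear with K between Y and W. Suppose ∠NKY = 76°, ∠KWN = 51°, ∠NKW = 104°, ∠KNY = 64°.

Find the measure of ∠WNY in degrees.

1. ∠KYN = 40°  [△NYK]
2. ∠NWY = 51°  [K on ray WY]
3. ∠NYW = 40°  [K on ray YW]
4. ∠WNY = 89°  [△NYW]

∠WNY = 89°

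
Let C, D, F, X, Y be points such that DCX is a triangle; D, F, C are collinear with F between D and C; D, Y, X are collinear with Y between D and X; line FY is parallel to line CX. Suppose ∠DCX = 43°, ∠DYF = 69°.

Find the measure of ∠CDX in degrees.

∠CDX = 68°

1. ∠DFY = 43°  [FY∥CX, corresponding at F]
2. ∠FDY = 68°  [△DFY]
3. ∠CDX = 68°  [F on DC, Y on DX]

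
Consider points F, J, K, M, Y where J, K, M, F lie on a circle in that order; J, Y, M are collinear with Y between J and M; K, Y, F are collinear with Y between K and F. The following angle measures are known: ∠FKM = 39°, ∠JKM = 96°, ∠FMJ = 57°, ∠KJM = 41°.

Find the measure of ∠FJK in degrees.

∠FJK = 80°

1. ∠JMK = 43°  [△JKM]
2. ∠FKJ = 57°  [same arc JF]
3. ∠JFK = 43°  [same arc JK]
4. ∠FJK = 80°  [△JKF]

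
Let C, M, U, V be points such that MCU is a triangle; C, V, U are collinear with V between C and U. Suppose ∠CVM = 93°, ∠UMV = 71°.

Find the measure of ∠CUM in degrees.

1. ∠MVU = 87°  [linear pair at V on CU]
2. ∠MUV = 22°  [△MVU]
3. ∠CUM = 22°  [V on ray UC]

∠CUM = 22°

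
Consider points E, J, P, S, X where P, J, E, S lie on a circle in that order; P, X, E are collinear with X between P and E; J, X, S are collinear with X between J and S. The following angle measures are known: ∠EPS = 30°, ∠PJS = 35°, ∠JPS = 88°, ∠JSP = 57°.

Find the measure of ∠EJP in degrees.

1. ∠PES = 35°  [same arc PS]
2. ∠ESP = 115°  [△PES]
3. ∠EJP = 65°  [cyclic PJES, opposite ∠J+∠S]

∠EJP = 65°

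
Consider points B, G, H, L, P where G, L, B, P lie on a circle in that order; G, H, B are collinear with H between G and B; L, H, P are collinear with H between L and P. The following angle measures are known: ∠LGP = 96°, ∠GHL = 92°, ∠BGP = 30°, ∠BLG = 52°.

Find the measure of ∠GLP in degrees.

∠GLP = 22°

1. ∠LBP = 84°  [cyclic GLBP, opposite ∠G+∠B]
2. ∠BHP = 92°  [vertical angles at H]
3. ∠BLP = 30°  [same arc BP]
4. ∠BPL = 66°  [△LBP]
5. ∠GBP = 22°  [△BHP]
6. ∠GLP = 22°  [same arc GP]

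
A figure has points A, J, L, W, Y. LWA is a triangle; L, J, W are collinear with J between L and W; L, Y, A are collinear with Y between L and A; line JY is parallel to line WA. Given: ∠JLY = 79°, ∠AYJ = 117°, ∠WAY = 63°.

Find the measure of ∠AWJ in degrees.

1. ∠ALW = 79°  [J on LW, Y on LA]
2. ∠LAW = 63°  [Y on ray AL]
3. ∠AWL = 38°  [△LWA]
4. ∠AWJ = 38°  [J on ray WL]

∠AWJ = 38°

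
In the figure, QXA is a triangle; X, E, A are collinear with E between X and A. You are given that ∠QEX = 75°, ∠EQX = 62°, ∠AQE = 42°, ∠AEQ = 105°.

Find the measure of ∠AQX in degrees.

∠AQX = 104°

1. ∠EXQ = 43°  [△QXE]
2. ∠EAQ = 33°  [△QEA]
3. ∠AXQ = 43°  [E on ray XA]
4. ∠QAX = 33°  [E on ray AX]
5. ∠AQX = 104°  [△QXA]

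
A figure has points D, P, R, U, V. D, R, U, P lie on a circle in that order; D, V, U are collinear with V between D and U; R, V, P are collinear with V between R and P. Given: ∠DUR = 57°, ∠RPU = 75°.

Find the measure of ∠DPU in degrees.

∠DPU = 132°

1. ∠RDU = 75°  [same arc RU]
2. ∠DRU = 48°  [△DRU]
3. ∠DPU = 132°  [cyclic DRUP, opposite ∠R+∠P]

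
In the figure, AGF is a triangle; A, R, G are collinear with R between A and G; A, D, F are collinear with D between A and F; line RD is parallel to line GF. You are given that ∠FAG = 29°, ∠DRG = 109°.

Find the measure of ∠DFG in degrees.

1. ∠DAR = 29°  [R on AG, D on AF]
2. ∠ARD = 71°  [linear pair at R on AG]
3. ∠ADR = 80°  [△ARD]
4. ∠FDR = 100°  [linear pair at D on AF]
5. ∠DFG = 80°  [RD∥GF, co-interior at F–D]

∠DFG = 80°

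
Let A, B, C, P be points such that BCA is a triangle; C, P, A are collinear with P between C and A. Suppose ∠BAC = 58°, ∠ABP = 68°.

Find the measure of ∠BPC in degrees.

∠BPC = 126°

1. ∠BAP = 58°  [P on ray AC]
2. ∠APB = 54°  [△BPA]
3. ∠BPC = 126°  [linear pair at P on CA]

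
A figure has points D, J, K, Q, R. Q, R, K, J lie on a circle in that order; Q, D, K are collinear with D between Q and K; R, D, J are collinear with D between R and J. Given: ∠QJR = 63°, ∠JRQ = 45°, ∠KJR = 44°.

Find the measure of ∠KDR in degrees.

1. ∠KQR = 44°  [same arc RK]
2. ∠QDR = 91°  [△QDR]
3. ∠KDR = 89°  [linear pair at D on QK]

∠KDR = 89°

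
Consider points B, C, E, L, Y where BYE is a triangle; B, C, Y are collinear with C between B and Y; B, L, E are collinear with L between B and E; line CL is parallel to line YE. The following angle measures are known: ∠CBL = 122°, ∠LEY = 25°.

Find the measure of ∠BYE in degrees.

1. ∠EBY = 122°  [C on BY, L on BE]
2. ∠BEY = 25°  [L on ray EB]
3. ∠BYE = 33°  [△BYE]

∠BYE = 33°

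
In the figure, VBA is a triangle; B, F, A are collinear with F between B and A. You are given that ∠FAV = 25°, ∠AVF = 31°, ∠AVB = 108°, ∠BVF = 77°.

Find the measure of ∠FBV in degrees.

∠FBV = 47°

1. ∠BAV = 25°  [F on ray AB]
2. ∠ABV = 47°  [△VBA]
3. ∠FBV = 47°  [F on ray BA]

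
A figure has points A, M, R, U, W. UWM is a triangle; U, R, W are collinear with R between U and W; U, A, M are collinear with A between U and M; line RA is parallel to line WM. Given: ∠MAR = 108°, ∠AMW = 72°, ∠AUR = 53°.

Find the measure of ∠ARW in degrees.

1. ∠RAU = 72°  [linear pair at A on UM]
2. ∠ARU = 55°  [△URA]
3. ∠ARW = 125°  [linear pair at R on UW]

∠ARW = 125°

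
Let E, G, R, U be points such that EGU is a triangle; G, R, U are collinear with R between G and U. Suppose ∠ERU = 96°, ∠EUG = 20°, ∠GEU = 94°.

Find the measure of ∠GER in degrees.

1. ∠ERG = 84°  [linear pair at R on GU]
2. ∠EGU = 66°  [△EGU]
3. ∠EGR = 66°  [R on ray GU]
4. ∠GER = 30°  [△EGR]

∠GER = 30°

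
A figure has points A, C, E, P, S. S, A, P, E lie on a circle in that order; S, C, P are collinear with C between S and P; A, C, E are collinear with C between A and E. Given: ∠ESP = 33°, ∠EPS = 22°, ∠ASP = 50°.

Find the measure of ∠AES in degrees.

1. ∠EAP = 33°  [same arc PE]
2. ∠EAS = 22°  [same arc SE]
3. ∠AEP = 50°  [same arc AP]
4. ∠APE = 97°  [△APE]
5. ∠ASE = 83°  [cyclic SAPE, opposite ∠S+∠P]
6. ∠AES = 75°  [△SAE]

∠AES = 75°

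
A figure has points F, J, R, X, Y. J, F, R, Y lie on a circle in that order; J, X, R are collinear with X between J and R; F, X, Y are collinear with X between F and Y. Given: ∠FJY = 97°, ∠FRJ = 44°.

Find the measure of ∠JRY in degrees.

1. ∠FYJ = 44°  [same arc JF]
2. ∠JFY = 39°  [△JFY]
3. ∠JRY = 39°  [same arc JY]

∠JRY = 39°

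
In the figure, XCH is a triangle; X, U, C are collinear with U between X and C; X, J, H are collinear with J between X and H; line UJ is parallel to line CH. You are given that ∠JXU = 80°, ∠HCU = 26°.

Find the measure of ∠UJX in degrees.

∠UJX = 74°

1. ∠CXH = 80°  [U on XC, J on XH]
2. ∠HCX = 26°  [U on ray CX]
3. ∠CHX = 74°  [△XCH]
4. ∠UJX = 74°  [UJ∥CH, corresponding at J]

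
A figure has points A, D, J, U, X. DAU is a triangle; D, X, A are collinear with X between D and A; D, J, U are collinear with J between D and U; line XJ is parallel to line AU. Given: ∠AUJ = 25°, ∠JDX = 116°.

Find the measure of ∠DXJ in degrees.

∠DXJ = 39°

1. ∠AUD = 25°  [J on ray UD]
2. ∠ADU = 116°  [X on DA, J on DU]
3. ∠DAU = 39°  [△DAU]
4. ∠DXJ = 39°  [XJ∥AU, corresponding at X]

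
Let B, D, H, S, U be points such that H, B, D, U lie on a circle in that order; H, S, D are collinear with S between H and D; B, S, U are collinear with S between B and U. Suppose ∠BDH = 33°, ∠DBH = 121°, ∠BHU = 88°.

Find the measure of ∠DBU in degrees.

∠DBU = 62°

1. ∠BHD = 26°  [△HBD]
2. ∠BDU = 92°  [cyclic HBDU, opposite ∠H+∠D]
3. ∠BUD = 26°  [same arc BD]
4. ∠DBU = 62°  [△BDU]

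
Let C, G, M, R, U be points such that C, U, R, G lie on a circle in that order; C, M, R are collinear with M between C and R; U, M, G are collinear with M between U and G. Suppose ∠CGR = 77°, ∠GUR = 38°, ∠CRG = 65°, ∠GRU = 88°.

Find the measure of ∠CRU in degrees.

∠CRU = 23°

1. ∠CUR = 103°  [cyclic CURG, opposite ∠U+∠G]
2. ∠RGU = 54°  [△URG]
3. ∠RCU = 54°  [same arc UR]
4. ∠CRU = 23°  [△CUR]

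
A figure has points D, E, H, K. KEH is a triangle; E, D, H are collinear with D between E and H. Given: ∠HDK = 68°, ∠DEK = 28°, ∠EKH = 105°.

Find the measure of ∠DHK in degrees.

1. ∠HEK = 28°  [D on ray EH]
2. ∠EHK = 47°  [△KEH]
3. ∠DHK = 47°  [D on ray HE]

∠DHK = 47°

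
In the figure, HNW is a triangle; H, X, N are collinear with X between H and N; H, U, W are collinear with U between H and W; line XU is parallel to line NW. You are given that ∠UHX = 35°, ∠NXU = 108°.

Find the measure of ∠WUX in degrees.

1. ∠HXU = 72°  [linear pair at X on HN]
2. ∠HUX = 73°  [△HXU]
3. ∠WUX = 107°  [linear pair at U on HW]

∠WUX = 107°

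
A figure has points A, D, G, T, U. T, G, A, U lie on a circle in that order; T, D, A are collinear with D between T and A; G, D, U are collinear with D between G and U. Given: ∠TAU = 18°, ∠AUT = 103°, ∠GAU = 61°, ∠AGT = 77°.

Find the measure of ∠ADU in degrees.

∠ADU = 102°

1. ∠TGU = 18°  [same arc TU]
2. ∠ATU = 59°  [△TAU]
3. ∠GTU = 119°  [cyclic TGAU, opposite ∠T+∠A]
4. ∠GUT = 43°  [△TGU]
5. ∠TDU = 78°  [△TDU]
6. ∠ADU = 102°  [linear pair at D on TA]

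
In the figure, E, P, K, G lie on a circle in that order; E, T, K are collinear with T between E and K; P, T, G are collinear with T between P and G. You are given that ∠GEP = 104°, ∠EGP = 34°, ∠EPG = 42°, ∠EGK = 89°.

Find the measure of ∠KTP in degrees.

1. ∠EKP = 34°  [same arc EP]
2. ∠EKG = 42°  [same arc EG]
3. ∠GEK = 49°  [△EKG]
4. ∠GPK = 49°  [same arc KG]
5. ∠KTP = 97°  [△PTK]

∠KTP = 97°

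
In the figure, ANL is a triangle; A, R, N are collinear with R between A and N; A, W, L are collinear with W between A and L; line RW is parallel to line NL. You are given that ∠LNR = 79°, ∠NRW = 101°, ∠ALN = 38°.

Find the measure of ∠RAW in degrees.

∠RAW = 63°

1. ∠ARW = 79°  [linear pair at R on AN]
2. ∠AWR = 38°  [RW∥NL, corresponding at W]
3. ∠RAW = 63°  [△ARW]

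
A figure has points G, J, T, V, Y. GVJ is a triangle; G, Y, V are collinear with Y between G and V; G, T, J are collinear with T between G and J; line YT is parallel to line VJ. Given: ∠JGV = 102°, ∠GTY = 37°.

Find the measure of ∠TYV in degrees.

∠TYV = 139°

1. ∠TGY = 102°  [Y on GV, T on GJ]
2. ∠GYT = 41°  [△GYT]
3. ∠TYV = 139°  [linear pair at Y on GV]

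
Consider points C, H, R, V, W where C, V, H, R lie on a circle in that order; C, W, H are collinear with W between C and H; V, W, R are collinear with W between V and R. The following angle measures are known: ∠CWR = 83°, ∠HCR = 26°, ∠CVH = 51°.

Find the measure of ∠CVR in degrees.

∠CVR = 25°

1. ∠CRH = 129°  [cyclic CVHR, opposite ∠V+∠R]
2. ∠CHR = 25°  [△CHR]
3. ∠CVR = 25°  [same arc CR]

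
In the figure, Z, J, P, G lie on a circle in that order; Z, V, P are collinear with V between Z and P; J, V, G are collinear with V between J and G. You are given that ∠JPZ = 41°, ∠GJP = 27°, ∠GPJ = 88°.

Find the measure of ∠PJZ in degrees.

∠PJZ = 74°

1. ∠JGP = 65°  [△JPG]
2. ∠JZP = 65°  [same arc JP]
3. ∠PJZ = 74°  [△ZJP]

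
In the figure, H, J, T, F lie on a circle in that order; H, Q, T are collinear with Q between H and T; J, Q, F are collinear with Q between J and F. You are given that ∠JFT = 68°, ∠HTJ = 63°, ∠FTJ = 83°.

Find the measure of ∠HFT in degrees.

1. ∠JHT = 68°  [same arc JT]
2. ∠HJT = 49°  [△HJT]
3. ∠HFT = 131°  [cyclic HJTF, opposite ∠J+∠F]

∠HFT = 131°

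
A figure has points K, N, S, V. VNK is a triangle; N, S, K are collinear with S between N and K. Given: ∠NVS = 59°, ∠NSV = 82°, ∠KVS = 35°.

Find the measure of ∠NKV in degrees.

∠NKV = 47°

1. ∠KSV = 98°  [linear pair at S on NK]
2. ∠SKV = 47°  [△VSK]
3. ∠NKV = 47°  [S on ray KN]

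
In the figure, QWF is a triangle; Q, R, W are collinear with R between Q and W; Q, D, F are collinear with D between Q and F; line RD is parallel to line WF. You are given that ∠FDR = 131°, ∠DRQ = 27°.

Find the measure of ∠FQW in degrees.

1. ∠QDR = 49°  [linear pair at D on QF]
2. ∠DQR = 104°  [△QRD]
3. ∠FQW = 104°  [R on QW, D on QF]

∠FQW = 104°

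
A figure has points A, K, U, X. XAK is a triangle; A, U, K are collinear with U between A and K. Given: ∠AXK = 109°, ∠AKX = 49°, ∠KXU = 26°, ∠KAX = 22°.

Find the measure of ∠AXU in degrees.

∠AXU = 83°

1. ∠UKX = 49°  [U on ray KA]
2. ∠KUX = 105°  [△XUK]
3. ∠UAX = 22°  [U on ray AK]
4. ∠AUX = 75°  [linear pair at U on AK]
5. ∠AXU = 83°  [△XAU]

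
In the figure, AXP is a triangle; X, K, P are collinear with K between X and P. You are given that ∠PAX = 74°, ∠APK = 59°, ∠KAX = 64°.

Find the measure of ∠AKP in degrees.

1. ∠APX = 59°  [K on ray PX]
2. ∠AXP = 47°  [△AXP]
3. ∠AXK = 47°  [K on ray XP]
4. ∠AKX = 69°  [△AXK]
5. ∠AKP = 111°  [linear pair at K on XP]

∠AKP = 111°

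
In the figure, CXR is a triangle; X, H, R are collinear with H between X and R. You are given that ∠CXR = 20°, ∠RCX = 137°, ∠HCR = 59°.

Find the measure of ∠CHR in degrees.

∠CHR = 98°

1. ∠CRX = 23°  [△CXR]
2. ∠CRH = 23°  [H on ray RX]
3. ∠CHR = 98°  [△CHR]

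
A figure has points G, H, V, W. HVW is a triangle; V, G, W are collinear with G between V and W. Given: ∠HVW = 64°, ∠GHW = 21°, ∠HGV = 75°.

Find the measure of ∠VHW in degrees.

∠VHW = 62°

1. ∠HGW = 105°  [linear pair at G on VW]
2. ∠GWH = 54°  [△HGW]
3. ∠HWV = 54°  [G on ray WV]
4. ∠VHW = 62°  [△HVW]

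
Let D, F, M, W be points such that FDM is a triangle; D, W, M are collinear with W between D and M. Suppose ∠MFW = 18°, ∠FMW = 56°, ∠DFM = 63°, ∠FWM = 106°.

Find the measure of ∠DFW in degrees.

1. ∠DMF = 56°  [W on ray MD]
2. ∠FDM = 61°  [△FDM]
3. ∠DWF = 74°  [linear pair at W on DM]
4. ∠FDW = 61°  [W on ray DM]
5. ∠DFW = 45°  [△FDW]

∠DFW = 45°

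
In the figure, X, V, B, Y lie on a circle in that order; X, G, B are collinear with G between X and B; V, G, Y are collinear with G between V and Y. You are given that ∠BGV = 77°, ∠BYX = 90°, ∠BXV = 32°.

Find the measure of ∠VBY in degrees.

1. ∠BVX = 90°  [cyclic XVBY, opposite ∠V+∠Y]
2. ∠BYV = 32°  [same arc VB]
3. ∠VBX = 58°  [△XVB]
4. ∠BVY = 45°  [△VGB]
5. ∠VBY = 103°  [△VBY]

∠VBY = 103°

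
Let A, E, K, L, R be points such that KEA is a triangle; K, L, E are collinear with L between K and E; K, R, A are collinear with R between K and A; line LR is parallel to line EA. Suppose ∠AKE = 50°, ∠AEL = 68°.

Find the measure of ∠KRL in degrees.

∠KRL = 62°

1. ∠AEK = 68°  [L on ray EK]
2. ∠EAK = 62°  [△KEA]
3. ∠KRL = 62°  [LR∥EA, corresponding at R]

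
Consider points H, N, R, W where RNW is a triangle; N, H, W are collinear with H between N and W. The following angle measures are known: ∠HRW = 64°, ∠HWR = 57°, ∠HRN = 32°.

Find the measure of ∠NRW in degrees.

1. ∠RHW = 59°  [△RHW]
2. ∠NWR = 57°  [H on ray WN]
3. ∠NHR = 121°  [linear pair at H on NW]
4. ∠HNR = 27°  [△RNH]
5. ∠RNW = 27°  [H on ray NW]
6. ∠NRW = 96°  [△RNW]

∠NRW = 96°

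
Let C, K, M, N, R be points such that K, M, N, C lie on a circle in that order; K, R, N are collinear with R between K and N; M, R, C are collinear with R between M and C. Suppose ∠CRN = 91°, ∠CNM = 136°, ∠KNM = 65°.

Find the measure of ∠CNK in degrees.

1. ∠CKM = 44°  [cyclic KMNC, opposite ∠K+∠N]
2. ∠KCM = 65°  [same arc KM]
3. ∠CMK = 71°  [△KMC]
4. ∠CNK = 71°  [same arc KC]

∠CNK = 71°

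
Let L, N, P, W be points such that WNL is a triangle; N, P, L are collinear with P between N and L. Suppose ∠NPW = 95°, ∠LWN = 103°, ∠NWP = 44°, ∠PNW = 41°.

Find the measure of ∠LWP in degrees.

1. ∠LPW = 85°  [linear pair at P on NL]
2. ∠LNW = 41°  [P on ray NL]
3. ∠NLW = 36°  [△WNL]
4. ∠PLW = 36°  [P on ray LN]
5. ∠LWP = 59°  [△WPL]

∠LWP = 59°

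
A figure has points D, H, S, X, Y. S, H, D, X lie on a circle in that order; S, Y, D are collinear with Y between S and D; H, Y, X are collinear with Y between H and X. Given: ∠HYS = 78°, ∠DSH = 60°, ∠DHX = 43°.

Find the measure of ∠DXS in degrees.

∠DXS = 95°

1. ∠DYX = 78°  [vertical angles at Y]
2. ∠DXH = 60°  [same arc HD]
3. ∠DSX = 43°  [same arc DX]
4. ∠SDX = 42°  [△DYX]
5. ∠DXS = 95°  [△SDX]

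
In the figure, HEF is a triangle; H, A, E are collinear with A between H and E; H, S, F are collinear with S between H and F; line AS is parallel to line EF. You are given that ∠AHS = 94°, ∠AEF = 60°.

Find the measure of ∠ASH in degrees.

∠ASH = 26°

1. ∠EHF = 94°  [A on HE, S on HF]
2. ∠FEH = 60°  [A on ray EH]
3. ∠EFH = 26°  [△HEF]
4. ∠ASH = 26°  [AS∥EF, corresponding at S]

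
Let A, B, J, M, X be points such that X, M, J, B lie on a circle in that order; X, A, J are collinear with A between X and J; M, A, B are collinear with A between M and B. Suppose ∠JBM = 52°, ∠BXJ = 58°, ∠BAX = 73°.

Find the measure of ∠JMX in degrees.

1. ∠JXM = 52°  [same arc MJ]
2. ∠BMJ = 58°  [same arc JB]
3. ∠JAM = 73°  [vertical angles at A]
4. ∠MJX = 49°  [△MAJ]
5. ∠JMX = 79°  [△XMJ]

∠JMX = 79°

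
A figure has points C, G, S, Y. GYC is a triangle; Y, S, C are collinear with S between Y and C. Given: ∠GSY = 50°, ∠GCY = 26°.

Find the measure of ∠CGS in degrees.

∠CGS = 24°

1. ∠CSG = 130°  [linear pair at S on YC]
2. ∠GCS = 26°  [S on ray CY]
3. ∠CGS = 24°  [△GSC]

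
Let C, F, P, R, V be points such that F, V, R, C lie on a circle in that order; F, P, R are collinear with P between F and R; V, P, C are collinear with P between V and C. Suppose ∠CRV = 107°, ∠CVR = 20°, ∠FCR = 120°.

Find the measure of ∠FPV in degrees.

1. ∠RCV = 53°  [△VRC]
2. ∠CFR = 20°  [same arc RC]
3. ∠CRF = 40°  [△FRC]
4. ∠RFV = 53°  [same arc VR]
5. ∠CVF = 40°  [same arc FC]
6. ∠FPV = 87°  [△FPV]

∠FPV = 87°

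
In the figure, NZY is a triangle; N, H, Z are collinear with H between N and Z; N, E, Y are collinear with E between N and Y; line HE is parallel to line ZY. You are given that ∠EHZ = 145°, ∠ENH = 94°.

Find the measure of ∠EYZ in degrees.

1. ∠EHN = 35°  [linear pair at H on NZ]
2. ∠HEN = 51°  [△NHE]
3. ∠HEY = 129°  [linear pair at E on NY]
4. ∠EYZ = 51°  [HE∥ZY, co-interior at Y–E]

∠EYZ = 51°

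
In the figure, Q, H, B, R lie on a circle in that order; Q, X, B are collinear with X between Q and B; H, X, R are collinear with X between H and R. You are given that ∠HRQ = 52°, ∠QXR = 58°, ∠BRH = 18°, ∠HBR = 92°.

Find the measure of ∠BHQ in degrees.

∠BHQ = 110°

1. ∠HBQ = 52°  [same arc QH]
2. ∠BQH = 18°  [same arc HB]
3. ∠BHQ = 110°  [△QHB]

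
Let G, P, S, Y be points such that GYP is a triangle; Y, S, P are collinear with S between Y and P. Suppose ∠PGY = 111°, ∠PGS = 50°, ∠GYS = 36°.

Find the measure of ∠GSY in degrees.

∠GSY = 83°

1. ∠GYP = 36°  [S on ray YP]
2. ∠GPY = 33°  [△GYP]
3. ∠GPS = 33°  [S on ray PY]
4. ∠GSP = 97°  [△GSP]
5. ∠GSY = 83°  [linear pair at S on YP]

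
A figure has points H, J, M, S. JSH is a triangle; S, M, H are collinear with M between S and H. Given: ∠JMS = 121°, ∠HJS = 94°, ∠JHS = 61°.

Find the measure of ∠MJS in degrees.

1. ∠HSJ = 25°  [△JSH]
2. ∠JSM = 25°  [M on ray SH]
3. ∠MJS = 34°  [△JSM]

∠MJS = 34°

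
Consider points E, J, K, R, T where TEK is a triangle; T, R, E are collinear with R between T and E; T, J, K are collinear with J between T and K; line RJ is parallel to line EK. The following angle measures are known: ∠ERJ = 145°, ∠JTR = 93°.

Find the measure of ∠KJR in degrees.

1. ∠JRT = 35°  [linear pair at R on TE]
2. ∠RJT = 52°  [△TRJ]
3. ∠KJR = 128°  [linear pair at J on TK]

∠KJR = 128°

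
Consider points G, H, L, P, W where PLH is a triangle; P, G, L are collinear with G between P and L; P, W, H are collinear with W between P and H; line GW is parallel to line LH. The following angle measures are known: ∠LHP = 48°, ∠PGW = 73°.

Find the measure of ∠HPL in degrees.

1. ∠GWP = 48°  [GW∥LH, corresponding at W]
2. ∠GPW = 59°  [△PGW]
3. ∠HPL = 59°  [G on PL, W on PH]

∠HPL = 59°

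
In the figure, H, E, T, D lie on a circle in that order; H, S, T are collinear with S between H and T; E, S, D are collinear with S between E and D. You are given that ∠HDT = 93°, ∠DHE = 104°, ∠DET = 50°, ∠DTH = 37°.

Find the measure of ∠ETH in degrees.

1. ∠HET = 87°  [cyclic HETD, opposite ∠E+∠D]
2. ∠DTE = 76°  [cyclic HETD, opposite ∠H+∠T]
3. ∠EDT = 54°  [△ETD]
4. ∠EHT = 54°  [same arc ET]
5. ∠ETH = 39°  [△HET]

∠ETH = 39°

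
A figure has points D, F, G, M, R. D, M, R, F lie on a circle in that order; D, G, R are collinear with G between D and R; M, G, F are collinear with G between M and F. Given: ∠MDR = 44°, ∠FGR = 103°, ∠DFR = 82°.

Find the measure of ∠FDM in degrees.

1. ∠MFR = 44°  [same arc MR]
2. ∠DGM = 103°  [vertical angles at G]
3. ∠DGF = 77°  [linear pair at G on DR]
4. ∠DRF = 33°  [△RGF]
5. ∠FDR = 65°  [△DRF]
6. ∠DMF = 33°  [△DGM]
7. ∠DFM = 38°  [△DGF]
8. ∠FDM = 109°  [△DMF]

∠FDM = 109°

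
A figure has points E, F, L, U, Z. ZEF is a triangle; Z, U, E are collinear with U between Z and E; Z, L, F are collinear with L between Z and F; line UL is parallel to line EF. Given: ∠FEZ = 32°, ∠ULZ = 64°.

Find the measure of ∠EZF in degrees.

1. ∠LUZ = 32°  [UL∥EF, corresponding at U]
2. ∠LZU = 84°  [△ZUL]
3. ∠EZF = 84°  [U on ZE, L on ZF]

∠EZF = 84°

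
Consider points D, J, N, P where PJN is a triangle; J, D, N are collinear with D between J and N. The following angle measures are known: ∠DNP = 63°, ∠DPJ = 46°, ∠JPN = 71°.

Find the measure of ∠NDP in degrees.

1. ∠JNP = 63°  [D on ray NJ]
2. ∠NJP = 46°  [△PJN]
3. ∠DJP = 46°  [D on ray JN]
4. ∠JDP = 88°  [△PJD]
5. ∠NDP = 92°  [linear pair at D on JN]

∠NDP = 92°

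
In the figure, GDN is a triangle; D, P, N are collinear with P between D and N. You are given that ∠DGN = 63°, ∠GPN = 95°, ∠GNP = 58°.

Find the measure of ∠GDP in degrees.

∠GDP = 59°

1. ∠DNG = 58°  [P on ray ND]
2. ∠GDN = 59°  [△GDN]
3. ∠GDP = 59°  [P on ray DN]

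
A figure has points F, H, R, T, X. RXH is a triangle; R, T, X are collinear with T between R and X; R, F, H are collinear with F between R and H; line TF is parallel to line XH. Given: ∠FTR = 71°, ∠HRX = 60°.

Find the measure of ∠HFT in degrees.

1. ∠HXR = 71°  [TF∥XH, corresponding at T]
2. ∠RHX = 49°  [△RXH]
3. ∠RFT = 49°  [TF∥XH, corresponding at F]
4. ∠HFT = 131°  [linear pair at F on RH]

∠HFT = 131°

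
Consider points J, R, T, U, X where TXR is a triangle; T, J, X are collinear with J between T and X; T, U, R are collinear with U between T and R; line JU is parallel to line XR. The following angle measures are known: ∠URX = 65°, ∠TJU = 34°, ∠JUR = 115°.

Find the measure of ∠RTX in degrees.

∠RTX = 81°

1. ∠TRX = 65°  [U on ray RT]
2. ∠RXT = 34°  [JU∥XR, corresponding at J]
3. ∠RTX = 81°  [△TXR]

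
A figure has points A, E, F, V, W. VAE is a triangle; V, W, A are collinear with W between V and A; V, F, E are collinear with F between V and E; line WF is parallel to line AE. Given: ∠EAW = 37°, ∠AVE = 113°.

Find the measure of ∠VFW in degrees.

∠VFW = 30°

1. ∠EAV = 37°  [W on ray AV]
2. ∠AEV = 30°  [△VAE]
3. ∠VFW = 30°  [WF∥AE, corresponding at F]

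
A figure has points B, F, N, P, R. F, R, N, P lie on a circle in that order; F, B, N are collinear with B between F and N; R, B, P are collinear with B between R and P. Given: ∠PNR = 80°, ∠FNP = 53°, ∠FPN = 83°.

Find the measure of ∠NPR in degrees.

1. ∠NFP = 44°  [△FNP]
2. ∠NRP = 44°  [same arc NP]
3. ∠NPR = 56°  [△RNP]

∠NPR = 56°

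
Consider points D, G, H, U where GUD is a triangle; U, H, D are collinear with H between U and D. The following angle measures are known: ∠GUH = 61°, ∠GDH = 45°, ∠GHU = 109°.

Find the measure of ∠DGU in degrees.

1. ∠DUG = 61°  [H on ray UD]
2. ∠GDU = 45°  [H on ray DU]
3. ∠DGU = 74°  [△GUD]

∠DGU = 74°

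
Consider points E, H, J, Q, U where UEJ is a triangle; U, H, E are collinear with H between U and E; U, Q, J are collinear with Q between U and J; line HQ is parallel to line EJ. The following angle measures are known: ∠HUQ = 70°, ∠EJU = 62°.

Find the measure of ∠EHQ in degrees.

1. ∠EUJ = 70°  [H on UE, Q on UJ]
2. ∠JEU = 48°  [△UEJ]
3. ∠QHU = 48°  [HQ∥EJ, corresponding at H]
4. ∠EHQ = 132°  [linear pair at H on UE]

∠EHQ = 132°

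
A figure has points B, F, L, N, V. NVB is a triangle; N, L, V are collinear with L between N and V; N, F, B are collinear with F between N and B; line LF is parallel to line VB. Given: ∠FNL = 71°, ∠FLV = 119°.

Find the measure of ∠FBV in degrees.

∠FBV = 48°

1. ∠FLN = 61°  [linear pair at L on NV]
2. ∠LFN = 48°  [△NLF]
3. ∠BFL = 132°  [linear pair at F on NB]
4. ∠FBV = 48°  [LF∥VB, co-interior at B–F]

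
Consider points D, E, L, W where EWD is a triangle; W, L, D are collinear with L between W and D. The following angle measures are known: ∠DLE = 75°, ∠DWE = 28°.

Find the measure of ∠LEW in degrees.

1. ∠ELW = 105°  [linear pair at L on WD]
2. ∠EWL = 28°  [L on ray WD]
3. ∠LEW = 47°  [△EWL]

∠LEW = 47°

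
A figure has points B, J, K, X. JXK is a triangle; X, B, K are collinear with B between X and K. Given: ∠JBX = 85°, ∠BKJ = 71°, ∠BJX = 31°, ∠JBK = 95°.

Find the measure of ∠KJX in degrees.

1. ∠BXJ = 64°  [△JXB]
2. ∠JKX = 71°  [B on ray KX]
3. ∠JXK = 64°  [B on ray XK]
4. ∠KJX = 45°  [△JXK]

∠KJX = 45°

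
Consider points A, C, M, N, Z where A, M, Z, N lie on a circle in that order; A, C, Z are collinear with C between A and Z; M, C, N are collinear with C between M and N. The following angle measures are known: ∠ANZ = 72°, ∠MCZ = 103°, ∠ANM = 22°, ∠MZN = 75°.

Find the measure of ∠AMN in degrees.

∠AMN = 53°

1. ∠AMZ = 108°  [cyclic AMZN, opposite ∠M+∠N]
2. ∠ACM = 77°  [linear pair at C on AZ]
3. ∠AZM = 22°  [same arc AM]
4. ∠MAZ = 50°  [△AMZ]
5. ∠AMN = 53°  [△ACM]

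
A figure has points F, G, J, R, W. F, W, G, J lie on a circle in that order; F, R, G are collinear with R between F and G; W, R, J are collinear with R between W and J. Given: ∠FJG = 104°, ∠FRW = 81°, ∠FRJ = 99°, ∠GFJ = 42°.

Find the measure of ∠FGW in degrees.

1. ∠GRW = 99°  [linear pair at R on FG]
2. ∠GWJ = 42°  [same arc GJ]
3. ∠FGW = 39°  [△WRG]

∠FGW = 39°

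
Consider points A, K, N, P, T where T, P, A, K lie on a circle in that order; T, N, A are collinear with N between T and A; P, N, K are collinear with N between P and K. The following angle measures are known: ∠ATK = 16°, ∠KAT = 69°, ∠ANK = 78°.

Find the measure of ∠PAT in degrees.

1. ∠AKT = 95°  [△TAK]
2. ∠KPT = 69°  [same arc TK]
3. ∠PNT = 78°  [vertical angles at N]
4. ∠APT = 85°  [cyclic TPAK, opposite ∠P+∠K]
5. ∠ATP = 33°  [△TNP]
6. ∠PAT = 62°  [△TPA]

∠PAT = 62°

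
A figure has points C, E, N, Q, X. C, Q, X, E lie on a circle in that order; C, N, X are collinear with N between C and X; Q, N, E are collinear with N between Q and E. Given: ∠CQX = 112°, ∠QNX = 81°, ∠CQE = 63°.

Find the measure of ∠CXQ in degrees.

1. ∠CNQ = 99°  [linear pair at N on CX]
2. ∠QCX = 18°  [△CNQ]
3. ∠CXQ = 50°  [△CQX]

∠CXQ = 50°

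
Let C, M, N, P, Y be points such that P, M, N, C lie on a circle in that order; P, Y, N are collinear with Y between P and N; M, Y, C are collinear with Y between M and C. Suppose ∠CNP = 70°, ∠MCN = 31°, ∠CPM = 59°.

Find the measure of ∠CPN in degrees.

∠CPN = 28°

1. ∠CMP = 70°  [same arc PC]
2. ∠CYN = 79°  [△NYC]
3. ∠MCP = 51°  [△PMC]
4. ∠CYP = 101°  [linear pair at Y on PN]
5. ∠CPN = 28°  [△PYC]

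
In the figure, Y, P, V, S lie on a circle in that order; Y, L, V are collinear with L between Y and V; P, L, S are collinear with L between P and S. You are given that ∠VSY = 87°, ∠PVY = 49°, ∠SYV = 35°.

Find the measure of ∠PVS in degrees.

1. ∠VPY = 93°  [cyclic YPVS, opposite ∠P+∠S]
2. ∠PYV = 38°  [△YPV]
3. ∠SPV = 35°  [same arc VS]
4. ∠PSV = 38°  [same arc PV]
5. ∠PVS = 107°  [△PVS]

∠PVS = 107°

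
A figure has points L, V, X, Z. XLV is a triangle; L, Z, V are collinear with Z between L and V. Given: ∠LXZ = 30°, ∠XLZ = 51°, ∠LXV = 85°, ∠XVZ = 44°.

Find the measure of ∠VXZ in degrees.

1. ∠LZX = 99°  [△XLZ]
2. ∠VZX = 81°  [linear pair at Z on LV]
3. ∠VXZ = 55°  [△XZV]

∠VXZ = 55°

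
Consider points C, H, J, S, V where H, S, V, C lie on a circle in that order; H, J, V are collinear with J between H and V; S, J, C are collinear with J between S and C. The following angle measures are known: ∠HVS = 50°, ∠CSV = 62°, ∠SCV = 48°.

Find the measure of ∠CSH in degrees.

1. ∠SJV = 68°  [△SJV]
2. ∠SHV = 48°  [same arc SV]
3. ∠HJS = 112°  [linear pair at J on HV]
4. ∠CSH = 20°  [△HJS]

∠CSH = 20°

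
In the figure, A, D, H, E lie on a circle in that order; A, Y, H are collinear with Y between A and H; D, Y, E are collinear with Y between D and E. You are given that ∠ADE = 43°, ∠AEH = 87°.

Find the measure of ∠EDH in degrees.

∠EDH = 50°

1. ∠AHE = 43°  [same arc AE]
2. ∠EAH = 50°  [△AHE]
3. ∠EDH = 50°  [same arc HE]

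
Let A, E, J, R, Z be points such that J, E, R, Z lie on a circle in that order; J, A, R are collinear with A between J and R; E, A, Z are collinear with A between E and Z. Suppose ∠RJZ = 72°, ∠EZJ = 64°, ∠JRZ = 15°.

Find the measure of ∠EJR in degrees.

1. ∠JZR = 93°  [△JRZ]
2. ∠ERJ = 64°  [same arc JE]
3. ∠JER = 87°  [cyclic JERZ, opposite ∠E+∠Z]
4. ∠EJR = 29°  [△JER]

∠EJR = 29°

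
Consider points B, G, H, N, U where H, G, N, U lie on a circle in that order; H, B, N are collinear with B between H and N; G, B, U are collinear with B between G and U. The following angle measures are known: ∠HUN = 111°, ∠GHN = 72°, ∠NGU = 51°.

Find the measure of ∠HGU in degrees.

1. ∠HGN = 69°  [cyclic HGNU, opposite ∠G+∠U]
2. ∠GUN = 72°  [same arc GN]
3. ∠GNH = 39°  [△HGN]
4. ∠GNU = 57°  [△GNU]
5. ∠GUH = 39°  [same arc HG]
6. ∠GHU = 123°  [cyclic HGNU, opposite ∠H+∠N]
7. ∠HGU = 18°  [△HGU]

∠HGU = 18°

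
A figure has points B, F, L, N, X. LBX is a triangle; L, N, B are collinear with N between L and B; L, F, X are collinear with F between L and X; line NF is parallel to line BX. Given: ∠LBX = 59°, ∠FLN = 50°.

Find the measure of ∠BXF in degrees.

1. ∠FNL = 59°  [NF∥BX, corresponding at N]
2. ∠LFN = 71°  [△LNF]
3. ∠NFX = 109°  [linear pair at F on LX]
4. ∠BXF = 71°  [NF∥BX, co-interior at X–F]

∠BXF = 71°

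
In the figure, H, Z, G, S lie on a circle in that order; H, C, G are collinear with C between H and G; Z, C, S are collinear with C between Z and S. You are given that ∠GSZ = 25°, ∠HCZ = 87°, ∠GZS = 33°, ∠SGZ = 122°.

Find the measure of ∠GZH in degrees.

∠GZH = 101°

1. ∠GHZ = 25°  [same arc ZG]
2. ∠GCZ = 93°  [linear pair at C on HG]
3. ∠HGZ = 54°  [△ZCG]
4. ∠GZH = 101°  [△HZG]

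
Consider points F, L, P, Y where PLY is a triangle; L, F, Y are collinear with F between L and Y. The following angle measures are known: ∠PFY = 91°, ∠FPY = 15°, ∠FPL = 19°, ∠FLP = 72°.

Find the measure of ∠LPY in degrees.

∠LPY = 34°

1. ∠FYP = 74°  [△PFY]
2. ∠PLY = 72°  [F on ray LY]
3. ∠LYP = 74°  [F on ray YL]
4. ∠LPY = 34°  [△PLY]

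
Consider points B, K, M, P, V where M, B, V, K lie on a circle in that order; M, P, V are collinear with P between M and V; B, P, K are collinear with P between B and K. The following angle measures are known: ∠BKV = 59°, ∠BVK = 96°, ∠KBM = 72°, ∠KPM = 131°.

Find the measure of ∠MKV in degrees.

1. ∠BMK = 84°  [cyclic MBVK, opposite ∠M+∠V]
2. ∠KVM = 72°  [same arc MK]
3. ∠BKM = 24°  [△MBK]
4. ∠KMV = 25°  [△MPK]
5. ∠MKV = 83°  [△MVK]

∠MKV = 83°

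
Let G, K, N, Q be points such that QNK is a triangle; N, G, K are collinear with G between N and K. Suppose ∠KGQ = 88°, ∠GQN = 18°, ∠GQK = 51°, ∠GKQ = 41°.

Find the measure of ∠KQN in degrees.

1. ∠NGQ = 92°  [linear pair at G on NK]
2. ∠GNQ = 70°  [△QNG]
3. ∠NKQ = 41°  [G on ray KN]
4. ∠KNQ = 70°  [G on ray NK]
5. ∠KQN = 69°  [△QNK]

∠KQN = 69°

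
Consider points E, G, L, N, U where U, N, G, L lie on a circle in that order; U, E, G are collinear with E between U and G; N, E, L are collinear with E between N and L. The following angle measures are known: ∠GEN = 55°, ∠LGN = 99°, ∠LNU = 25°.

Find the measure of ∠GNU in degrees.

1. ∠NEU = 125°  [linear pair at E on UG]
2. ∠LUN = 81°  [cyclic UNGL, opposite ∠U+∠G]
3. ∠NLU = 74°  [△UNL]
4. ∠GUN = 30°  [△UEN]
5. ∠NGU = 74°  [same arc UN]
6. ∠GNU = 76°  [△UNG]

∠GNU = 76°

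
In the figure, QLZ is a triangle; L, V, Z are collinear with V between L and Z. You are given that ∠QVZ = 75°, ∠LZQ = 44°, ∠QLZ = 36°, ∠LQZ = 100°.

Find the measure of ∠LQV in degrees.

∠LQV = 39°

1. ∠LVQ = 105°  [linear pair at V on LZ]
2. ∠QLV = 36°  [V on ray LZ]
3. ∠LQV = 39°  [△QLV]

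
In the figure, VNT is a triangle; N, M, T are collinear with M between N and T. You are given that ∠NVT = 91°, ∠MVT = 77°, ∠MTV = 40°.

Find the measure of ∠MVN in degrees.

∠MVN = 14°

1. ∠TMV = 63°  [△VMT]
2. ∠NTV = 40°  [M on ray TN]
3. ∠NMV = 117°  [linear pair at M on NT]
4. ∠TNV = 49°  [△VNT]
5. ∠MNV = 49°  [M on ray NT]
6. ∠MVN = 14°  [△VNM]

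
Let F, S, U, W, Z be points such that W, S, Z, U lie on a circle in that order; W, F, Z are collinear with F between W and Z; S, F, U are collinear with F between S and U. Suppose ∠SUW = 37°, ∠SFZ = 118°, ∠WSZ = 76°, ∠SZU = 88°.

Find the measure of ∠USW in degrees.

∠USW = 51°

1. ∠SZW = 37°  [same arc WS]
2. ∠SFW = 62°  [linear pair at F on WZ]
3. ∠SWZ = 67°  [△WSZ]
4. ∠USW = 51°  [△WFS]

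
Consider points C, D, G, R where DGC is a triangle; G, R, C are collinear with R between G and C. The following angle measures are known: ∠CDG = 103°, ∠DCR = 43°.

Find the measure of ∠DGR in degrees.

1. ∠DCG = 43°  [R on ray CG]
2. ∠CGD = 34°  [△DGC]
3. ∠DGR = 34°  [R on ray GC]

∠DGR = 34°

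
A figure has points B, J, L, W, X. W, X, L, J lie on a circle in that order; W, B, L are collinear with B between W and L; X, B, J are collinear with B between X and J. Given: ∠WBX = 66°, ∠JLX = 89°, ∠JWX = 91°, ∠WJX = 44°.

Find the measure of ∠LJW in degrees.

1. ∠JBL = 66°  [vertical angles at B]
2. ∠JXW = 45°  [△WXJ]
3. ∠JBW = 114°  [linear pair at B on WL]
4. ∠JLW = 45°  [same arc WJ]
5. ∠JWL = 22°  [△WBJ]
6. ∠LJW = 113°  [△WLJ]

∠LJW = 113°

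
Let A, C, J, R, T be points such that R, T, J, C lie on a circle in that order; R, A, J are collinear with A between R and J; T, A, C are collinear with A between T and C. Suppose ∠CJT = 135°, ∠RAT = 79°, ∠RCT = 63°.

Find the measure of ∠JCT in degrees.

1. ∠JAT = 101°  [linear pair at A on RJ]
2. ∠RJT = 63°  [same arc RT]
3. ∠CTJ = 16°  [△TAJ]
4. ∠JCT = 29°  [△TJC]

∠JCT = 29°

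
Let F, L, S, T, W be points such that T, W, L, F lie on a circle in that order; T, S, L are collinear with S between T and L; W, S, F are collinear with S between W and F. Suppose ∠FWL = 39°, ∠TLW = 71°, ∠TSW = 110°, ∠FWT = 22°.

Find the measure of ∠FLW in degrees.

1. ∠TFW = 71°  [same arc TW]
2. ∠FTW = 87°  [△TWF]
3. ∠FLW = 93°  [cyclic TWLF, opposite ∠T+∠L]

∠FLW = 93°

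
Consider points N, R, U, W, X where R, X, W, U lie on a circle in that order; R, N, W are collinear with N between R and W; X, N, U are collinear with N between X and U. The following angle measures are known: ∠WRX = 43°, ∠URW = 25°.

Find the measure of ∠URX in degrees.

1. ∠WUX = 43°  [same arc XW]
2. ∠UXW = 25°  [same arc WU]
3. ∠UWX = 112°  [△XWU]
4. ∠URX = 68°  [cyclic RXWU, opposite ∠R+∠W]

∠URX = 68°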